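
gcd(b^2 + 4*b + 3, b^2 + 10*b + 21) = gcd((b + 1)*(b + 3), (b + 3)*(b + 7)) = b + 3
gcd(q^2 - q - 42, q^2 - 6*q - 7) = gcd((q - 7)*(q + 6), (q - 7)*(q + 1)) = q - 7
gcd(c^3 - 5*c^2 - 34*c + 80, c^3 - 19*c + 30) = c^2 + 3*c - 10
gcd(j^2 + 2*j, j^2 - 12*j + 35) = 1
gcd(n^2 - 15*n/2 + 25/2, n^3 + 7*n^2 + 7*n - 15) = 1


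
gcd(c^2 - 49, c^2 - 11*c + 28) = c - 7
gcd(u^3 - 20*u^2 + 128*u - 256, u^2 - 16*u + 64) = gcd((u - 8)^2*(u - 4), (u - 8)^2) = u^2 - 16*u + 64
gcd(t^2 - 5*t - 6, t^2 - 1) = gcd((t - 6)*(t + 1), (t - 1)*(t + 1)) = t + 1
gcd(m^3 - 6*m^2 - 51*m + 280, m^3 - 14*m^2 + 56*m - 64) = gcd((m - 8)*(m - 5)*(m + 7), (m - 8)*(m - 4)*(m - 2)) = m - 8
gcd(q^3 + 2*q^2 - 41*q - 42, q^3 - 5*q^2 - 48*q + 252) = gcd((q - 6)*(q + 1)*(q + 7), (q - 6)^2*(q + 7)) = q^2 + q - 42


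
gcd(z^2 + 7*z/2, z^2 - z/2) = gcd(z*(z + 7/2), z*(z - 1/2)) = z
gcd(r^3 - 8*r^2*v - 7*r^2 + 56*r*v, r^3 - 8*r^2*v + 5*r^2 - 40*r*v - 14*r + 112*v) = r - 8*v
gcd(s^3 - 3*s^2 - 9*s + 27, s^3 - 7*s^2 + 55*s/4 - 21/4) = s - 3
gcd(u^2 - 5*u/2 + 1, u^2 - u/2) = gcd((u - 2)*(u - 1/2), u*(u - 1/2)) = u - 1/2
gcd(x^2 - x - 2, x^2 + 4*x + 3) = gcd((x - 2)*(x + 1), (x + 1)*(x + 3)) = x + 1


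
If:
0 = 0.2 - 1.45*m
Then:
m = 0.14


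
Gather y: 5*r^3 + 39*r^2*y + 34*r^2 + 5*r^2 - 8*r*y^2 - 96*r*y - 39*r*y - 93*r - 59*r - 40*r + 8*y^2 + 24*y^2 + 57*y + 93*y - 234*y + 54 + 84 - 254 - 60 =5*r^3 + 39*r^2 - 192*r + y^2*(32 - 8*r) + y*(39*r^2 - 135*r - 84) - 176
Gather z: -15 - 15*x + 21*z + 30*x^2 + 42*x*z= 30*x^2 - 15*x + z*(42*x + 21) - 15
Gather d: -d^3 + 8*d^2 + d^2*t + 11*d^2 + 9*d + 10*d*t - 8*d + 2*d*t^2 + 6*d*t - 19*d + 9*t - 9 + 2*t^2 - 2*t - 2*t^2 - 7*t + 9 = -d^3 + d^2*(t + 19) + d*(2*t^2 + 16*t - 18)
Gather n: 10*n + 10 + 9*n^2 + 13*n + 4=9*n^2 + 23*n + 14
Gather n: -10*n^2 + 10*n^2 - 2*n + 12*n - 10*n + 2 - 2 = 0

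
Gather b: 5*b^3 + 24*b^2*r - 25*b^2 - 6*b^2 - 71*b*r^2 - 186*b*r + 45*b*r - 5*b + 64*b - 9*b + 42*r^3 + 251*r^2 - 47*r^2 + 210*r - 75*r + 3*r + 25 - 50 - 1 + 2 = 5*b^3 + b^2*(24*r - 31) + b*(-71*r^2 - 141*r + 50) + 42*r^3 + 204*r^2 + 138*r - 24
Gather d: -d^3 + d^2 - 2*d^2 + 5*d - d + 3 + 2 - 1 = -d^3 - d^2 + 4*d + 4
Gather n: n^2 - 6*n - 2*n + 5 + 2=n^2 - 8*n + 7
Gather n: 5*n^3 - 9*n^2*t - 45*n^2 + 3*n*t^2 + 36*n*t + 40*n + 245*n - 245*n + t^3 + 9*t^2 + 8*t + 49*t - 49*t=5*n^3 + n^2*(-9*t - 45) + n*(3*t^2 + 36*t + 40) + t^3 + 9*t^2 + 8*t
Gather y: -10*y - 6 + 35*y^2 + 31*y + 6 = 35*y^2 + 21*y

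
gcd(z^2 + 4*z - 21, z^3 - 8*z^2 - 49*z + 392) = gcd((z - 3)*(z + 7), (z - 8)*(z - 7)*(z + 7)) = z + 7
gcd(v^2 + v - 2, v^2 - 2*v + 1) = v - 1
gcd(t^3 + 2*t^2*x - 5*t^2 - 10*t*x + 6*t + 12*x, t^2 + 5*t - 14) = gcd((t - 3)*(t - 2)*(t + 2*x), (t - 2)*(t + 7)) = t - 2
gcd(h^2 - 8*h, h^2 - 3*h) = h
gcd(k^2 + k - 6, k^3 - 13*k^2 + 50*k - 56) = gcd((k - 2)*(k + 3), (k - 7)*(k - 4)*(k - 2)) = k - 2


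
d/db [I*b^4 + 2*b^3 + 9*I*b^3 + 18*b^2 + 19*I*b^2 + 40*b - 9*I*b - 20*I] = 4*I*b^3 + b^2*(6 + 27*I) + b*(36 + 38*I) + 40 - 9*I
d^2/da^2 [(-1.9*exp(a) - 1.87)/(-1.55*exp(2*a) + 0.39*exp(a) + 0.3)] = (4.56475*exp(4*a) + 19.11925*exp(3*a) + 1.909755*exp(2*a) + 3.540327*exp(a) - 0.04779)*exp(a)/(3.723875*exp(6*a) - 2.810925*exp(5*a) - 1.454985*exp(4*a) + 1.028781*exp(3*a) + 0.28161*exp(2*a) - 0.1053*exp(a) - 0.027)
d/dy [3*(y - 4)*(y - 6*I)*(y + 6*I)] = 9*y^2 - 24*y + 108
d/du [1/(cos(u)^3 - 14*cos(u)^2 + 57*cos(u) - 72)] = (3*cos(u) - 19)*sin(u)/((cos(u) - 8)^2*(cos(u) - 3)^3)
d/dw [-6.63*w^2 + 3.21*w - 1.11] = 3.21 - 13.26*w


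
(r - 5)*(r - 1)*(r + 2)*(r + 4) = r^4 - 23*r^2 - 18*r + 40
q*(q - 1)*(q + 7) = q^3 + 6*q^2 - 7*q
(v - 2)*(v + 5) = v^2 + 3*v - 10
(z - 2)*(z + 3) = z^2 + z - 6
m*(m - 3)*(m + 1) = m^3 - 2*m^2 - 3*m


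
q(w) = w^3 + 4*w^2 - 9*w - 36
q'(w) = 3*w^2 + 8*w - 9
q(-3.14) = 0.74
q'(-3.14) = -4.54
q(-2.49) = -4.23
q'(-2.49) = -10.32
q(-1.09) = -22.73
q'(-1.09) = -14.16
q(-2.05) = -9.36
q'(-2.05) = -12.79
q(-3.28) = 1.27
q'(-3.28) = -2.96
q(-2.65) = -2.67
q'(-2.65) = -9.13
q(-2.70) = -2.22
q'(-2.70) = -8.73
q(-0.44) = -31.35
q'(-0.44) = -11.94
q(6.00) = 270.00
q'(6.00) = 147.00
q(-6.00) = -54.00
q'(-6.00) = 51.00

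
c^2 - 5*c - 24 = (c - 8)*(c + 3)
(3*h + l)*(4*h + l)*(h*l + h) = 12*h^3*l + 12*h^3 + 7*h^2*l^2 + 7*h^2*l + h*l^3 + h*l^2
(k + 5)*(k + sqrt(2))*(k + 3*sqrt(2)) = k^3 + 5*k^2 + 4*sqrt(2)*k^2 + 6*k + 20*sqrt(2)*k + 30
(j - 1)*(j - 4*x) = j^2 - 4*j*x - j + 4*x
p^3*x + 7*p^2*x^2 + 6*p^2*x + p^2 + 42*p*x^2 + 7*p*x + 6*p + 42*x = (p + 6)*(p + 7*x)*(p*x + 1)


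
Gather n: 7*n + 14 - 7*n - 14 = 0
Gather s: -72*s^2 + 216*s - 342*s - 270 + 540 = -72*s^2 - 126*s + 270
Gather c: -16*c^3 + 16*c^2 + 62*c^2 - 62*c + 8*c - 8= -16*c^3 + 78*c^2 - 54*c - 8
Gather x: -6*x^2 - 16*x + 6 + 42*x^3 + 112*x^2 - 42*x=42*x^3 + 106*x^2 - 58*x + 6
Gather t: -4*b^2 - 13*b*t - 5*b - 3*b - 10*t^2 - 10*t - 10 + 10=-4*b^2 - 8*b - 10*t^2 + t*(-13*b - 10)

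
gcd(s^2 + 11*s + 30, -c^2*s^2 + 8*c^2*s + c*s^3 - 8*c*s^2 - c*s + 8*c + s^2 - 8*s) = 1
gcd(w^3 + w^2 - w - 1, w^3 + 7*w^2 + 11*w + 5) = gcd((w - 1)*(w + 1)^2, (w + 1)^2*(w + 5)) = w^2 + 2*w + 1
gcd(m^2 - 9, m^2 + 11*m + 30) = 1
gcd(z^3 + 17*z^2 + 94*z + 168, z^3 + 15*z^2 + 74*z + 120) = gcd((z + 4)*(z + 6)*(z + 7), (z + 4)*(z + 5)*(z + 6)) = z^2 + 10*z + 24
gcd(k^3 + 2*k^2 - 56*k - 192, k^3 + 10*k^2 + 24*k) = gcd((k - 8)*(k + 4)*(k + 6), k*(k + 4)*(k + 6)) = k^2 + 10*k + 24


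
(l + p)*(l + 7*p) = l^2 + 8*l*p + 7*p^2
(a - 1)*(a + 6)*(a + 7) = a^3 + 12*a^2 + 29*a - 42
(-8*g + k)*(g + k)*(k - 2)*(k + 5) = -8*g^2*k^2 - 24*g^2*k + 80*g^2 - 7*g*k^3 - 21*g*k^2 + 70*g*k + k^4 + 3*k^3 - 10*k^2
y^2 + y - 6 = (y - 2)*(y + 3)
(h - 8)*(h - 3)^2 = h^3 - 14*h^2 + 57*h - 72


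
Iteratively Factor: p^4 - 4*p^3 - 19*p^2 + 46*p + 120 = (p + 3)*(p^3 - 7*p^2 + 2*p + 40) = (p - 4)*(p + 3)*(p^2 - 3*p - 10) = (p - 4)*(p + 2)*(p + 3)*(p - 5)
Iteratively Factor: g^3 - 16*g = (g + 4)*(g^2 - 4*g) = (g - 4)*(g + 4)*(g)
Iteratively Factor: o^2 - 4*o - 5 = (o - 5)*(o + 1)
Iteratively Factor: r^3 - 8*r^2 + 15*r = (r - 5)*(r^2 - 3*r) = r*(r - 5)*(r - 3)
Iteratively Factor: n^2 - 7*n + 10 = (n - 5)*(n - 2)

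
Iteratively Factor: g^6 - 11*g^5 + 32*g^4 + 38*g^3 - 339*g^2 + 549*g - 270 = (g + 3)*(g^5 - 14*g^4 + 74*g^3 - 184*g^2 + 213*g - 90) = (g - 1)*(g + 3)*(g^4 - 13*g^3 + 61*g^2 - 123*g + 90) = (g - 3)*(g - 1)*(g + 3)*(g^3 - 10*g^2 + 31*g - 30) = (g - 3)*(g - 2)*(g - 1)*(g + 3)*(g^2 - 8*g + 15) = (g - 5)*(g - 3)*(g - 2)*(g - 1)*(g + 3)*(g - 3)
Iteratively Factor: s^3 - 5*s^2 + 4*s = (s - 4)*(s^2 - s) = (s - 4)*(s - 1)*(s)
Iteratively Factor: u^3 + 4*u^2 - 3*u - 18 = (u + 3)*(u^2 + u - 6) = (u - 2)*(u + 3)*(u + 3)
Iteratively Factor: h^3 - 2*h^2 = (h)*(h^2 - 2*h) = h^2*(h - 2)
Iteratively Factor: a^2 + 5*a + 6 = (a + 2)*(a + 3)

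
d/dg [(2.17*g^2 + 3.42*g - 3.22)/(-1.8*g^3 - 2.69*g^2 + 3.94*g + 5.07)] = (3.906*g^4 + 12.312*g^3 + 0.361599999999996*g^2 + 4.6802*g + 30.0262)/(3.24*g^6 + 9.684*g^5 - 6.9479*g^4 - 39.4492*g^3 - 11.753*g^2 + 39.9516*g + 25.7049)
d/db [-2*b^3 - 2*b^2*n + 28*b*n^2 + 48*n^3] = -6*b^2 - 4*b*n + 28*n^2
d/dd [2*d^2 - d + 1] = 4*d - 1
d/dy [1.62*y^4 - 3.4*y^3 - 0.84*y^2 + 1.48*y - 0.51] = 6.48*y^3 - 10.2*y^2 - 1.68*y + 1.48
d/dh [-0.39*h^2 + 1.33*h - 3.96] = 1.33 - 0.78*h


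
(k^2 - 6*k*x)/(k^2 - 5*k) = (k - 6*x)/(k - 5)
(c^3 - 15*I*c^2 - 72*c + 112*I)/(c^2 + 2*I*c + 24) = (c^2 - 11*I*c - 28)/(c + 6*I)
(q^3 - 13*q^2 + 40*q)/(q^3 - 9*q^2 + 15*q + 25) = q*(q - 8)/(q^2 - 4*q - 5)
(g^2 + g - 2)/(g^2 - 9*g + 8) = (g + 2)/(g - 8)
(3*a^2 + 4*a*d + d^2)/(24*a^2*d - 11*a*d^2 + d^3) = (3*a^2 + 4*a*d + d^2)/(d*(24*a^2 - 11*a*d + d^2))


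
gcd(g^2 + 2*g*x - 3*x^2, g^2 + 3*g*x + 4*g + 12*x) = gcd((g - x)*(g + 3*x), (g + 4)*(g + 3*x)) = g + 3*x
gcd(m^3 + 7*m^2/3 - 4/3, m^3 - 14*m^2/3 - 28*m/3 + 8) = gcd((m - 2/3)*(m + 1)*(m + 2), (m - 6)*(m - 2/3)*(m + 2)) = m^2 + 4*m/3 - 4/3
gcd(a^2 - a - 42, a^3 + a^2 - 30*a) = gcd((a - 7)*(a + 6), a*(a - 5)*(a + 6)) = a + 6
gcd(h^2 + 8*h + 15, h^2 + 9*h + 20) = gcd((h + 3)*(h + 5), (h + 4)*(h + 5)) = h + 5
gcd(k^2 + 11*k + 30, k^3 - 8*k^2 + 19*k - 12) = 1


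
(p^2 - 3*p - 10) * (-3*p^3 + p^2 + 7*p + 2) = -3*p^5 + 10*p^4 + 34*p^3 - 29*p^2 - 76*p - 20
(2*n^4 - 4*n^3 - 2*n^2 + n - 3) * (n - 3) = 2*n^5 - 10*n^4 + 10*n^3 + 7*n^2 - 6*n + 9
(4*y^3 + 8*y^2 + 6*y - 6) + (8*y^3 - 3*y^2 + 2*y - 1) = 12*y^3 + 5*y^2 + 8*y - 7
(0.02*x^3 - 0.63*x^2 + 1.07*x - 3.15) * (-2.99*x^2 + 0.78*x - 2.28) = -0.0598*x^5 + 1.8993*x^4 - 3.7363*x^3 + 11.6895*x^2 - 4.8966*x + 7.182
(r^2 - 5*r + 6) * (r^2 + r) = r^4 - 4*r^3 + r^2 + 6*r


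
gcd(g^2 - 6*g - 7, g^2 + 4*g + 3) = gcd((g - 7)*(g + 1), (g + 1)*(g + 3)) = g + 1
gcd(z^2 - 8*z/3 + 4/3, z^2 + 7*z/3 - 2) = z - 2/3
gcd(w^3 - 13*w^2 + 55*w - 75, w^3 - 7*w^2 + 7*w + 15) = w^2 - 8*w + 15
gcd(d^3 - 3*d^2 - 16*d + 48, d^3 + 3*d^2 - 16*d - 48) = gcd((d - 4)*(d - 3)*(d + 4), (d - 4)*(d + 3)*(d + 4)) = d^2 - 16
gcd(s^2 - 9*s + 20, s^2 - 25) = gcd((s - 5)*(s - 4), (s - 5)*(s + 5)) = s - 5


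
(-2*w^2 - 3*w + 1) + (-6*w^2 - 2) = -8*w^2 - 3*w - 1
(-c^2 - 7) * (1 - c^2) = c^4 + 6*c^2 - 7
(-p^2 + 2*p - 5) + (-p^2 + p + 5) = -2*p^2 + 3*p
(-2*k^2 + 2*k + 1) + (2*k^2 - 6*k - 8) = -4*k - 7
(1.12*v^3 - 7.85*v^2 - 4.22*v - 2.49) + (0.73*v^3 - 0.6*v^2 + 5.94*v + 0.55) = 1.85*v^3 - 8.45*v^2 + 1.72*v - 1.94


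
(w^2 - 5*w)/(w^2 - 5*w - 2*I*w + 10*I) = w/(w - 2*I)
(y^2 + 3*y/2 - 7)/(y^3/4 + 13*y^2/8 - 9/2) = 4*(2*y^2 + 3*y - 14)/(2*y^3 + 13*y^2 - 36)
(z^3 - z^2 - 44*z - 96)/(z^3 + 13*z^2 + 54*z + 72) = (z - 8)/(z + 6)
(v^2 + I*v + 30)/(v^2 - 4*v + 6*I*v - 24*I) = (v - 5*I)/(v - 4)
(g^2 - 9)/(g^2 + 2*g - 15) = (g + 3)/(g + 5)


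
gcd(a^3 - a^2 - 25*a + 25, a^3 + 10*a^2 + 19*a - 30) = a^2 + 4*a - 5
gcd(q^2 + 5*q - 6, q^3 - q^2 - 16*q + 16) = q - 1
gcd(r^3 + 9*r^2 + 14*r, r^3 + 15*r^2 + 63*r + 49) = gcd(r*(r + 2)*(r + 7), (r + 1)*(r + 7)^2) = r + 7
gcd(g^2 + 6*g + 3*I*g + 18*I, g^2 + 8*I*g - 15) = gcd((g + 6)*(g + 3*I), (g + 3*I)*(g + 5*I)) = g + 3*I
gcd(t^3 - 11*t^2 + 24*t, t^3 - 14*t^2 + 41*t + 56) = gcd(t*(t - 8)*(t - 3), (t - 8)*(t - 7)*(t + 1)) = t - 8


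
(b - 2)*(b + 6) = b^2 + 4*b - 12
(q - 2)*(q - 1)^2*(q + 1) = q^4 - 3*q^3 + q^2 + 3*q - 2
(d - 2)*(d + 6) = d^2 + 4*d - 12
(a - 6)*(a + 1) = a^2 - 5*a - 6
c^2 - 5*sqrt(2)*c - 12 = (c - 6*sqrt(2))*(c + sqrt(2))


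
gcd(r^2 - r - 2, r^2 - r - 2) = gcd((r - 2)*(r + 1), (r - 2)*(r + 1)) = r^2 - r - 2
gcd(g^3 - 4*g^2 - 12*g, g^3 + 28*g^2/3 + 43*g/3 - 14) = 1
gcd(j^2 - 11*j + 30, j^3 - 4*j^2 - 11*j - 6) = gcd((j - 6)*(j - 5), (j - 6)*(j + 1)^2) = j - 6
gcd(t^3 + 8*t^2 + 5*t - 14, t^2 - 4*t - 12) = t + 2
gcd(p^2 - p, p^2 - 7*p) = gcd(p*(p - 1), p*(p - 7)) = p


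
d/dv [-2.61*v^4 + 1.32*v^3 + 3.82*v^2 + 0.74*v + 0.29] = -10.44*v^3 + 3.96*v^2 + 7.64*v + 0.74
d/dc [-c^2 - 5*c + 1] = -2*c - 5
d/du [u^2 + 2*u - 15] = 2*u + 2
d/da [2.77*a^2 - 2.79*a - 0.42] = 5.54*a - 2.79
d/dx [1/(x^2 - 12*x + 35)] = 2*(6 - x)/(x^2 - 12*x + 35)^2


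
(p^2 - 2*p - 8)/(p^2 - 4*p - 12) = (p - 4)/(p - 6)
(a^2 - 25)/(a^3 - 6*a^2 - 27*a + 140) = (a - 5)/(a^2 - 11*a + 28)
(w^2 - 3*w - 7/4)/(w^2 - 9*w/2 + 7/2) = (w + 1/2)/(w - 1)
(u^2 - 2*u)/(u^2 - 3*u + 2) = u/(u - 1)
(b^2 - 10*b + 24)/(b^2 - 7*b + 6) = (b - 4)/(b - 1)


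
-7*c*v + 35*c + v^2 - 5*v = (-7*c + v)*(v - 5)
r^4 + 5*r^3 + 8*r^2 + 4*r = r*(r + 1)*(r + 2)^2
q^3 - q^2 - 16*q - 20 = (q - 5)*(q + 2)^2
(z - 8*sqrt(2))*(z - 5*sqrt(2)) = z^2 - 13*sqrt(2)*z + 80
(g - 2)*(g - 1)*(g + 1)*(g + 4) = g^4 + 2*g^3 - 9*g^2 - 2*g + 8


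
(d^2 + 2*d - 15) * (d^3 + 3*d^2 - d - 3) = d^5 + 5*d^4 - 10*d^3 - 50*d^2 + 9*d + 45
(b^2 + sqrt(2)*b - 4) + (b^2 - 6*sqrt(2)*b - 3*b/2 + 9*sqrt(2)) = 2*b^2 - 5*sqrt(2)*b - 3*b/2 - 4 + 9*sqrt(2)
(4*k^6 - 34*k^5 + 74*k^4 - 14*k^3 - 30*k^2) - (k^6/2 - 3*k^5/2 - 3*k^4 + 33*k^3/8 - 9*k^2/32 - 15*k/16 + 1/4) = 7*k^6/2 - 65*k^5/2 + 77*k^4 - 145*k^3/8 - 951*k^2/32 + 15*k/16 - 1/4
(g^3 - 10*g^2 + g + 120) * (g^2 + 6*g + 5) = g^5 - 4*g^4 - 54*g^3 + 76*g^2 + 725*g + 600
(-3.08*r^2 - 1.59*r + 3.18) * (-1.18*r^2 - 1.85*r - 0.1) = 3.6344*r^4 + 7.5742*r^3 - 0.502899999999999*r^2 - 5.724*r - 0.318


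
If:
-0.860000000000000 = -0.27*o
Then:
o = 3.19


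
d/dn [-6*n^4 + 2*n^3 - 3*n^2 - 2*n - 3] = -24*n^3 + 6*n^2 - 6*n - 2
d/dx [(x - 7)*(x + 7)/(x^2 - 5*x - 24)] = 5*(-x^2 + 10*x - 49)/(x^4 - 10*x^3 - 23*x^2 + 240*x + 576)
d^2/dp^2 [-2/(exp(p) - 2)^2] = -8*(exp(p) + 1)*exp(p)/(exp(p) - 2)^4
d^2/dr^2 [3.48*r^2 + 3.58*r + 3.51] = 6.96000000000000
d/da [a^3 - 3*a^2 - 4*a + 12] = 3*a^2 - 6*a - 4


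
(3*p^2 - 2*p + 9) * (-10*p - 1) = -30*p^3 + 17*p^2 - 88*p - 9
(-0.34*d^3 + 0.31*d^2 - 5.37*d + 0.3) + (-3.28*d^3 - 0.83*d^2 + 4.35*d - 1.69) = -3.62*d^3 - 0.52*d^2 - 1.02*d - 1.39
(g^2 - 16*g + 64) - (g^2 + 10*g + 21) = 43 - 26*g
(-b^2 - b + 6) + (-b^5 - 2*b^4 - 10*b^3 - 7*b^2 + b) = -b^5 - 2*b^4 - 10*b^3 - 8*b^2 + 6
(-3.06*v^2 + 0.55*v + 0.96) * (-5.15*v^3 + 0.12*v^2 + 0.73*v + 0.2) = 15.759*v^5 - 3.1997*v^4 - 7.1118*v^3 - 0.0953000000000001*v^2 + 0.8108*v + 0.192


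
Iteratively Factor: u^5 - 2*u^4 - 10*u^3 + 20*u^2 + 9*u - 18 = (u + 1)*(u^4 - 3*u^3 - 7*u^2 + 27*u - 18) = (u + 1)*(u + 3)*(u^3 - 6*u^2 + 11*u - 6) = (u - 3)*(u + 1)*(u + 3)*(u^2 - 3*u + 2) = (u - 3)*(u - 1)*(u + 1)*(u + 3)*(u - 2)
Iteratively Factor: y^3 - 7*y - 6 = (y + 2)*(y^2 - 2*y - 3) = (y - 3)*(y + 2)*(y + 1)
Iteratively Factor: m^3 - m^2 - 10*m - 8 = (m + 1)*(m^2 - 2*m - 8) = (m - 4)*(m + 1)*(m + 2)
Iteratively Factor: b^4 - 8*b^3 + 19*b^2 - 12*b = (b - 4)*(b^3 - 4*b^2 + 3*b) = (b - 4)*(b - 3)*(b^2 - b) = (b - 4)*(b - 3)*(b - 1)*(b)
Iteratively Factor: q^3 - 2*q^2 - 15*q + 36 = (q - 3)*(q^2 + q - 12) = (q - 3)^2*(q + 4)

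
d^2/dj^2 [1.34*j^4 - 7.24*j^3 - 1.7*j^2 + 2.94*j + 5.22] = 16.08*j^2 - 43.44*j - 3.4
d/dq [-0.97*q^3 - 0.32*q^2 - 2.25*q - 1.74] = -2.91*q^2 - 0.64*q - 2.25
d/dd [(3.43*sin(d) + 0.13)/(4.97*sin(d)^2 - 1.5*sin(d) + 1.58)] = (-17.0471*sin(d)^2 - 1.2922*sin(d) + 5.6144)*cos(d)/(24.7009*sin(d)^4 - 14.91*sin(d)^3 + 17.9552*sin(d)^2 - 4.74*sin(d) + 2.4964)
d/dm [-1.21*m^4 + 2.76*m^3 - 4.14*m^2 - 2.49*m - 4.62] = -4.84*m^3 + 8.28*m^2 - 8.28*m - 2.49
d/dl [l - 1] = 1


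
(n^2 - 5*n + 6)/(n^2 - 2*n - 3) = (n - 2)/(n + 1)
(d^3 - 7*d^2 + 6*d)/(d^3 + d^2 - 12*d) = (d^2 - 7*d + 6)/(d^2 + d - 12)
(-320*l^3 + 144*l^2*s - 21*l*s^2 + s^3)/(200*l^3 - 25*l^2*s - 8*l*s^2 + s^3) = (-8*l + s)/(5*l + s)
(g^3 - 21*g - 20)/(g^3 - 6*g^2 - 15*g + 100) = (g + 1)/(g - 5)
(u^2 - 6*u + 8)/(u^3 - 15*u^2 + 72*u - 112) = (u - 2)/(u^2 - 11*u + 28)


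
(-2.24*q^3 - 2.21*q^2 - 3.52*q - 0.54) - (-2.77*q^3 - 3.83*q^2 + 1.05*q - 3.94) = 0.53*q^3 + 1.62*q^2 - 4.57*q + 3.4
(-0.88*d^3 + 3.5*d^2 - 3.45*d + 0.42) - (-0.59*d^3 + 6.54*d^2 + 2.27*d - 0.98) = -0.29*d^3 - 3.04*d^2 - 5.72*d + 1.4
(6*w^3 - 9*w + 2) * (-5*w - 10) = -30*w^4 - 60*w^3 + 45*w^2 + 80*w - 20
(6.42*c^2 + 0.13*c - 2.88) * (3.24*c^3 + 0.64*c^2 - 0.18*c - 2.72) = 20.8008*c^5 + 4.53*c^4 - 10.4036*c^3 - 19.329*c^2 + 0.1648*c + 7.8336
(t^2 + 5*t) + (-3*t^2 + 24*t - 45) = -2*t^2 + 29*t - 45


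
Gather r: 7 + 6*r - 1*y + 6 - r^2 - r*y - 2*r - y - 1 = -r^2 + r*(4 - y) - 2*y + 12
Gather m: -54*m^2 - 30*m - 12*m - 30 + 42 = -54*m^2 - 42*m + 12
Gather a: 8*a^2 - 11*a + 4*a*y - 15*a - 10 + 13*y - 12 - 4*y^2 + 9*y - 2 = 8*a^2 + a*(4*y - 26) - 4*y^2 + 22*y - 24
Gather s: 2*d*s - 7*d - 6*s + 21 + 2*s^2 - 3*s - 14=-7*d + 2*s^2 + s*(2*d - 9) + 7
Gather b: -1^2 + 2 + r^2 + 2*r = r^2 + 2*r + 1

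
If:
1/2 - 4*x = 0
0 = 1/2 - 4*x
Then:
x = 1/8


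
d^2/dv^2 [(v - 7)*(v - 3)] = 2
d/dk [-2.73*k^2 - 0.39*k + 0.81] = -5.46*k - 0.39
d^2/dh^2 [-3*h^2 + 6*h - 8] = -6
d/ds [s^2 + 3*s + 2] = 2*s + 3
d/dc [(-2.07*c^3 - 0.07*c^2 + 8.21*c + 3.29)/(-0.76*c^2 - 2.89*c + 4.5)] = (1.5732*c^4 + 11.9646*c^3 - 21.5031*c^2 + 4.3708*c + 46.4531)/(0.5776*c^4 + 4.3928*c^3 + 1.5121*c^2 - 26.01*c + 20.25)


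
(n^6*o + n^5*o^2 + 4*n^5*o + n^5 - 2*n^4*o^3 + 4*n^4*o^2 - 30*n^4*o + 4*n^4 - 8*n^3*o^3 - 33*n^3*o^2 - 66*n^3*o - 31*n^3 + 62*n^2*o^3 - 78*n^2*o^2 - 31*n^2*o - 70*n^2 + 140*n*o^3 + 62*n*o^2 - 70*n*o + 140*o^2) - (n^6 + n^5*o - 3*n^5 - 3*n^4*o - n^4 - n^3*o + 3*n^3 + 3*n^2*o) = n^6*o - n^6 + n^5*o^2 + 3*n^5*o + 4*n^5 - 2*n^4*o^3 + 4*n^4*o^2 - 27*n^4*o + 5*n^4 - 8*n^3*o^3 - 33*n^3*o^2 - 65*n^3*o - 34*n^3 + 62*n^2*o^3 - 78*n^2*o^2 - 34*n^2*o - 70*n^2 + 140*n*o^3 + 62*n*o^2 - 70*n*o + 140*o^2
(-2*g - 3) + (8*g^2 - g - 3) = 8*g^2 - 3*g - 6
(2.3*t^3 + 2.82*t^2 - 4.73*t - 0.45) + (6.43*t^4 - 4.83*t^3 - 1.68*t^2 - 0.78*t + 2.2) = 6.43*t^4 - 2.53*t^3 + 1.14*t^2 - 5.51*t + 1.75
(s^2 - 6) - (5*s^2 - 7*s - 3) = -4*s^2 + 7*s - 3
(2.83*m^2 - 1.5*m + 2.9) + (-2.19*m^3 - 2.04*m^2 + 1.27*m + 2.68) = -2.19*m^3 + 0.79*m^2 - 0.23*m + 5.58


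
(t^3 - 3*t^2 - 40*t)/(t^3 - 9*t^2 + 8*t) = (t + 5)/(t - 1)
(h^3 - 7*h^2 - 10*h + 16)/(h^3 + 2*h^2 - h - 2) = (h - 8)/(h + 1)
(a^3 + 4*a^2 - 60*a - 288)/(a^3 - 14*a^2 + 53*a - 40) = (a^2 + 12*a + 36)/(a^2 - 6*a + 5)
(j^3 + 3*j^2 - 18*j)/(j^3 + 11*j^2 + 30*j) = (j - 3)/(j + 5)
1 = 1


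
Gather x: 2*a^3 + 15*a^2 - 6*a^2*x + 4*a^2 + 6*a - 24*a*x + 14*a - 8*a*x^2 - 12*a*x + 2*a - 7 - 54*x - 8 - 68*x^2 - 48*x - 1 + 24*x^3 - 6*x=2*a^3 + 19*a^2 + 22*a + 24*x^3 + x^2*(-8*a - 68) + x*(-6*a^2 - 36*a - 108) - 16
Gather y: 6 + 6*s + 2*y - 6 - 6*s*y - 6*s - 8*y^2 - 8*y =-8*y^2 + y*(-6*s - 6)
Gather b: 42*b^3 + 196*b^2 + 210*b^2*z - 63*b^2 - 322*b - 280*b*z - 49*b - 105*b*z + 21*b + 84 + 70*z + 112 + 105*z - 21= 42*b^3 + b^2*(210*z + 133) + b*(-385*z - 350) + 175*z + 175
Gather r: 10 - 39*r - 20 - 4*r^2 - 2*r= -4*r^2 - 41*r - 10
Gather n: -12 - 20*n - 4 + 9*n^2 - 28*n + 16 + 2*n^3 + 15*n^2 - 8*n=2*n^3 + 24*n^2 - 56*n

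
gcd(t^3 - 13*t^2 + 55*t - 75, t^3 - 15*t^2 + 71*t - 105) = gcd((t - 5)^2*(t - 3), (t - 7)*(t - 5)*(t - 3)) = t^2 - 8*t + 15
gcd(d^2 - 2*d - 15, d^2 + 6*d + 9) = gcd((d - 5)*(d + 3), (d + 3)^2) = d + 3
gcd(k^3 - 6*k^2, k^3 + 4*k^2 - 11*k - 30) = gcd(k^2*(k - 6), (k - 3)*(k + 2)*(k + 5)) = 1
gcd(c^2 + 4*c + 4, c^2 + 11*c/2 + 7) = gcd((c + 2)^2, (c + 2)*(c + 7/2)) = c + 2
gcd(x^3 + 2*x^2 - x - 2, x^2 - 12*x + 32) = 1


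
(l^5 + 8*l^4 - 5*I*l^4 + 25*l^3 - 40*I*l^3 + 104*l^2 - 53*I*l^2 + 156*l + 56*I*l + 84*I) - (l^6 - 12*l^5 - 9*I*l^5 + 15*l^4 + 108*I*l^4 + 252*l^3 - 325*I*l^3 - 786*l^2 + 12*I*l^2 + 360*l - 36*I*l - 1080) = -l^6 + 13*l^5 + 9*I*l^5 - 7*l^4 - 113*I*l^4 - 227*l^3 + 285*I*l^3 + 890*l^2 - 65*I*l^2 - 204*l + 92*I*l + 1080 + 84*I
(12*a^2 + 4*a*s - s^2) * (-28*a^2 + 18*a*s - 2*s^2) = -336*a^4 + 104*a^3*s + 76*a^2*s^2 - 26*a*s^3 + 2*s^4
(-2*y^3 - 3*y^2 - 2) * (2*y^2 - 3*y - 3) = -4*y^5 + 15*y^3 + 5*y^2 + 6*y + 6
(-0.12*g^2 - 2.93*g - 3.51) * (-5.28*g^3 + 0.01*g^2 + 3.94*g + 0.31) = 0.6336*g^5 + 15.4692*g^4 + 18.0307*g^3 - 11.6165*g^2 - 14.7377*g - 1.0881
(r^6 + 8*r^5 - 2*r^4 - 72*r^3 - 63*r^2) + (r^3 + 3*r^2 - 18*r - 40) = r^6 + 8*r^5 - 2*r^4 - 71*r^3 - 60*r^2 - 18*r - 40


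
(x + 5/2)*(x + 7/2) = x^2 + 6*x + 35/4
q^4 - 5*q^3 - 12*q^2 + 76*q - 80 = (q - 5)*(q - 2)^2*(q + 4)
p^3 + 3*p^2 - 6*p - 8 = (p - 2)*(p + 1)*(p + 4)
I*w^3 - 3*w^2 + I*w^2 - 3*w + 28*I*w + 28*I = (w - 4*I)*(w + 7*I)*(I*w + I)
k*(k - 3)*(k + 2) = k^3 - k^2 - 6*k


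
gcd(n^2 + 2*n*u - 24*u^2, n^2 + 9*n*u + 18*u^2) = n + 6*u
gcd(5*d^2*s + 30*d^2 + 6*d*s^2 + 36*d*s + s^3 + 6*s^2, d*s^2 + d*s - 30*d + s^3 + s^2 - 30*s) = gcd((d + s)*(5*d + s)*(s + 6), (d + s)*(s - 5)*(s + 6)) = d*s + 6*d + s^2 + 6*s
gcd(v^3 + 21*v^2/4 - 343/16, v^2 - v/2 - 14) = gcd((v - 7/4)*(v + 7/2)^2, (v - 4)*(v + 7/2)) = v + 7/2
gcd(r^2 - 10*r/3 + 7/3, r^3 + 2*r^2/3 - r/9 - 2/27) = 1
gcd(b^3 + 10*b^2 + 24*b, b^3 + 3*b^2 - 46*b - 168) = b^2 + 10*b + 24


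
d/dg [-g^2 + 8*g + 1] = 8 - 2*g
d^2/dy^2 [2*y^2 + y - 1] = 4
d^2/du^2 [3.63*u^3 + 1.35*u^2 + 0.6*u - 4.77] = 21.78*u + 2.7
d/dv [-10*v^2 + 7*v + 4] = 7 - 20*v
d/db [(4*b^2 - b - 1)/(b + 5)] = 4*(b^2 + 10*b - 1)/(b^2 + 10*b + 25)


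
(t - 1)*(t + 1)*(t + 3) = t^3 + 3*t^2 - t - 3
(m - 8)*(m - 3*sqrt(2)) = m^2 - 8*m - 3*sqrt(2)*m + 24*sqrt(2)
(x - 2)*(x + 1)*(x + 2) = x^3 + x^2 - 4*x - 4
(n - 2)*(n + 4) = n^2 + 2*n - 8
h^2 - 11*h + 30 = (h - 6)*(h - 5)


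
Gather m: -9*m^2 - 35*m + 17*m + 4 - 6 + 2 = -9*m^2 - 18*m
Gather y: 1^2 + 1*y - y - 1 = 0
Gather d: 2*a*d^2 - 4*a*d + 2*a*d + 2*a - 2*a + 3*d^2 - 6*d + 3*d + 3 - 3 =d^2*(2*a + 3) + d*(-2*a - 3)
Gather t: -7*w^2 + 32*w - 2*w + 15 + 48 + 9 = -7*w^2 + 30*w + 72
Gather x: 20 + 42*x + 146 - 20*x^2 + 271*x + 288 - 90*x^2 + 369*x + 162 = -110*x^2 + 682*x + 616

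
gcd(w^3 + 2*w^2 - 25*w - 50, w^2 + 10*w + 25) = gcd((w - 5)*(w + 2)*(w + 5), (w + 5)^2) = w + 5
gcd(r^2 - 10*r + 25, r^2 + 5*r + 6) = 1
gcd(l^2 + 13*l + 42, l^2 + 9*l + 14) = l + 7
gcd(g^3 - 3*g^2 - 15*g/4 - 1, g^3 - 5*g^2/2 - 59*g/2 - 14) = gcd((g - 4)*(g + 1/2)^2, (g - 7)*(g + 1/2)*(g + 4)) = g + 1/2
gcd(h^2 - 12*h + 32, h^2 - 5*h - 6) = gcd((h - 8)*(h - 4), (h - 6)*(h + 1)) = 1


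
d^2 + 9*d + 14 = (d + 2)*(d + 7)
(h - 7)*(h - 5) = h^2 - 12*h + 35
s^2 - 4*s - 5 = (s - 5)*(s + 1)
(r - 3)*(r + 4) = r^2 + r - 12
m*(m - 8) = m^2 - 8*m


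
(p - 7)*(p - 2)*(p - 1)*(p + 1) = p^4 - 9*p^3 + 13*p^2 + 9*p - 14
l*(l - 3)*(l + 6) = l^3 + 3*l^2 - 18*l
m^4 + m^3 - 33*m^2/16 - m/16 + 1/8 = (m - 1)*(m - 1/4)*(m + 1/4)*(m + 2)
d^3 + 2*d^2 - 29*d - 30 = (d - 5)*(d + 1)*(d + 6)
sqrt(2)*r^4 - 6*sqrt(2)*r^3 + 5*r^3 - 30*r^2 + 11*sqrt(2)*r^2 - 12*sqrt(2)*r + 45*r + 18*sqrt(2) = (r - 3)^2*(r + 2*sqrt(2))*(sqrt(2)*r + 1)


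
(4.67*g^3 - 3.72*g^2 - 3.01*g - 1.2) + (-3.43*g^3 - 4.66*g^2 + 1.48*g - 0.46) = 1.24*g^3 - 8.38*g^2 - 1.53*g - 1.66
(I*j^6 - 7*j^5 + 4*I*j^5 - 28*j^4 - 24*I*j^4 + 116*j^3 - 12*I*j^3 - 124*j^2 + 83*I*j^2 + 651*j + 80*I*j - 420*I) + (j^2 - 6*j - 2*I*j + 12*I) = I*j^6 - 7*j^5 + 4*I*j^5 - 28*j^4 - 24*I*j^4 + 116*j^3 - 12*I*j^3 - 123*j^2 + 83*I*j^2 + 645*j + 78*I*j - 408*I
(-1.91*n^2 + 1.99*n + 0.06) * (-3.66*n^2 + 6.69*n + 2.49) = 6.9906*n^4 - 20.0613*n^3 + 8.3376*n^2 + 5.3565*n + 0.1494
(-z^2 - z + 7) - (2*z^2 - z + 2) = 5 - 3*z^2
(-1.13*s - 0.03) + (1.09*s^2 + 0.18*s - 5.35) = 1.09*s^2 - 0.95*s - 5.38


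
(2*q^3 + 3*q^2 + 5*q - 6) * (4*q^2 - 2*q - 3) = 8*q^5 + 8*q^4 + 8*q^3 - 43*q^2 - 3*q + 18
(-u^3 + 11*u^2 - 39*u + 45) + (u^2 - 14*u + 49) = -u^3 + 12*u^2 - 53*u + 94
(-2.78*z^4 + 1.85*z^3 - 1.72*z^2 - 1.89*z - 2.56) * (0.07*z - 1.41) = -0.1946*z^5 + 4.0493*z^4 - 2.7289*z^3 + 2.2929*z^2 + 2.4857*z + 3.6096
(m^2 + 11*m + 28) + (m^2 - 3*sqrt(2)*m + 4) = 2*m^2 - 3*sqrt(2)*m + 11*m + 32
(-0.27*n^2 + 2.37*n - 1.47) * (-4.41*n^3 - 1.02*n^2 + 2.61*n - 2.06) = 1.1907*n^5 - 10.1763*n^4 + 3.3606*n^3 + 8.2413*n^2 - 8.7189*n + 3.0282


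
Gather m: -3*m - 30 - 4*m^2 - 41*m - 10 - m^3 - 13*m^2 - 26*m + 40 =-m^3 - 17*m^2 - 70*m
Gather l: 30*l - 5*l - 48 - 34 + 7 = 25*l - 75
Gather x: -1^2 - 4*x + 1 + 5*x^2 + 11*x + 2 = 5*x^2 + 7*x + 2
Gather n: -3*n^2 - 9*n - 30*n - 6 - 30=-3*n^2 - 39*n - 36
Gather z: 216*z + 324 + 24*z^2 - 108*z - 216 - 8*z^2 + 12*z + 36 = 16*z^2 + 120*z + 144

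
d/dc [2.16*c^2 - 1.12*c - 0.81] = 4.32*c - 1.12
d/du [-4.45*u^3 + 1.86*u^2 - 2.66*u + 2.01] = -13.35*u^2 + 3.72*u - 2.66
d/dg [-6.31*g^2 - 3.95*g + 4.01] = -12.62*g - 3.95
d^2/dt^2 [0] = 0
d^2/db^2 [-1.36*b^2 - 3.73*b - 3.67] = -2.72000000000000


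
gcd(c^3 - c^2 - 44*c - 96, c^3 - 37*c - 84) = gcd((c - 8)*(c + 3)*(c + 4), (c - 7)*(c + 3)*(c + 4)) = c^2 + 7*c + 12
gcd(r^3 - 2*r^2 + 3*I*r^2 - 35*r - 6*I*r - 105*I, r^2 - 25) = r + 5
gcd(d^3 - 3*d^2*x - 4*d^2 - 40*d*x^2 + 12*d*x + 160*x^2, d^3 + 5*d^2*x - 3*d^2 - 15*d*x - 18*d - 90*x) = d + 5*x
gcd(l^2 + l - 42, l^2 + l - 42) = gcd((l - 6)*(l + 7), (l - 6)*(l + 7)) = l^2 + l - 42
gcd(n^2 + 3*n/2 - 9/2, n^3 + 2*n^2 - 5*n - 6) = n + 3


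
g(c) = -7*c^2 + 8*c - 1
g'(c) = 8 - 14*c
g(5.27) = -153.25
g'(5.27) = -65.78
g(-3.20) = -98.28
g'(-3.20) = 52.80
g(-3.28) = -102.55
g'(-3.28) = 53.92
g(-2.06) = -47.19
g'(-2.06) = 36.84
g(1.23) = -1.75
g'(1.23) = -9.22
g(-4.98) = -214.44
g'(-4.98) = 77.72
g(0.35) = 0.94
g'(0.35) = 3.10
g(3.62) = -63.77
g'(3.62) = -42.68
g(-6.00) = -301.00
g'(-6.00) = 92.00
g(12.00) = -913.00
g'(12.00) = -160.00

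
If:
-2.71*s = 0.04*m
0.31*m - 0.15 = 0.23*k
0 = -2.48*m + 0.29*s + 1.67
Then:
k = 0.25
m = 0.67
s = -0.01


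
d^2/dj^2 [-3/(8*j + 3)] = -384/(8*j + 3)^3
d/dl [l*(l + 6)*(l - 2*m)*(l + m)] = 4*l^3 - 3*l^2*m + 18*l^2 - 4*l*m^2 - 12*l*m - 12*m^2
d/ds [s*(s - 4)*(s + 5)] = 3*s^2 + 2*s - 20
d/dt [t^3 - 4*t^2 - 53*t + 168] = 3*t^2 - 8*t - 53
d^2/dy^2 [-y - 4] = 0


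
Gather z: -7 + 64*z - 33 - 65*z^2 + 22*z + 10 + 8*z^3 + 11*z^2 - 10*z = 8*z^3 - 54*z^2 + 76*z - 30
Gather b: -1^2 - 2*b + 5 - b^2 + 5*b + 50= -b^2 + 3*b + 54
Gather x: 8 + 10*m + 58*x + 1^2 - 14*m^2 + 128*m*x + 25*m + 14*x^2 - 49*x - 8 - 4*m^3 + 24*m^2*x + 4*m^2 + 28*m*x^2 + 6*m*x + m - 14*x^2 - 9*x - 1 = -4*m^3 - 10*m^2 + 28*m*x^2 + 36*m + x*(24*m^2 + 134*m)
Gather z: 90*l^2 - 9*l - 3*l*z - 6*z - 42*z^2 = 90*l^2 - 9*l - 42*z^2 + z*(-3*l - 6)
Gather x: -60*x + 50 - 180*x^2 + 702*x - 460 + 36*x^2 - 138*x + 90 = -144*x^2 + 504*x - 320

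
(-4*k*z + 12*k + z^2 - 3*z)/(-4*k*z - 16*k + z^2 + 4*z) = (z - 3)/(z + 4)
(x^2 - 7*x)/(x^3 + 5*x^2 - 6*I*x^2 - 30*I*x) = (x - 7)/(x^2 + x*(5 - 6*I) - 30*I)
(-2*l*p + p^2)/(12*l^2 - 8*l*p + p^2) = p/(-6*l + p)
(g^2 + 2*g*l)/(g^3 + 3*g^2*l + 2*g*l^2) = 1/(g + l)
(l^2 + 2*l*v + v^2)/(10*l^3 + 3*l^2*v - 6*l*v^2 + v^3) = (l + v)/(10*l^2 - 7*l*v + v^2)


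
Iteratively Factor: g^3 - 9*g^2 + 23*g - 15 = (g - 1)*(g^2 - 8*g + 15) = (g - 3)*(g - 1)*(g - 5)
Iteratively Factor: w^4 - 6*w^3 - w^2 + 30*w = (w - 5)*(w^3 - w^2 - 6*w) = (w - 5)*(w - 3)*(w^2 + 2*w) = (w - 5)*(w - 3)*(w + 2)*(w)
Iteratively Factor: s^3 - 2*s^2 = (s - 2)*(s^2) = s*(s - 2)*(s)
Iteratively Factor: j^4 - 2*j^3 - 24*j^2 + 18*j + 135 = (j - 3)*(j^3 + j^2 - 21*j - 45) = (j - 3)*(j + 3)*(j^2 - 2*j - 15) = (j - 3)*(j + 3)^2*(j - 5)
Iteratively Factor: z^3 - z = (z - 1)*(z^2 + z) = (z - 1)*(z + 1)*(z)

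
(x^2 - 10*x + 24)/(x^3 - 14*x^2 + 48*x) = (x - 4)/(x*(x - 8))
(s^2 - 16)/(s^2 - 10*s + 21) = (s^2 - 16)/(s^2 - 10*s + 21)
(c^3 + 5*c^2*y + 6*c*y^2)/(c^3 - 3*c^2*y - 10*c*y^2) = (-c - 3*y)/(-c + 5*y)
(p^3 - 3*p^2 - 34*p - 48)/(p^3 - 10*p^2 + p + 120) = (p + 2)/(p - 5)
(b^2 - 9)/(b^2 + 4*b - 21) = (b + 3)/(b + 7)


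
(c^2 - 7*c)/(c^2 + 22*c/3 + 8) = 3*c*(c - 7)/(3*c^2 + 22*c + 24)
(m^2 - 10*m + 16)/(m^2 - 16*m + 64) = (m - 2)/(m - 8)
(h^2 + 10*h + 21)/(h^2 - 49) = (h + 3)/(h - 7)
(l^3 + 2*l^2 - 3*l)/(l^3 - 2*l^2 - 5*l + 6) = l*(l + 3)/(l^2 - l - 6)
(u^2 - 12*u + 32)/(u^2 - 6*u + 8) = (u - 8)/(u - 2)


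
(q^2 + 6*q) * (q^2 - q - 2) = q^4 + 5*q^3 - 8*q^2 - 12*q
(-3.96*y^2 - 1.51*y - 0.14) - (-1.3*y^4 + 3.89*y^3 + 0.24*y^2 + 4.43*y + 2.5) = 1.3*y^4 - 3.89*y^3 - 4.2*y^2 - 5.94*y - 2.64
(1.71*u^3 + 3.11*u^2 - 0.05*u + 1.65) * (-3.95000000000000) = -6.7545*u^3 - 12.2845*u^2 + 0.1975*u - 6.5175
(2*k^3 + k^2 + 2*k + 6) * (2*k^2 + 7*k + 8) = 4*k^5 + 16*k^4 + 27*k^3 + 34*k^2 + 58*k + 48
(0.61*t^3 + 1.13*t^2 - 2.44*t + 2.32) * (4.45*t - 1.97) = 2.7145*t^4 + 3.8268*t^3 - 13.0841*t^2 + 15.1308*t - 4.5704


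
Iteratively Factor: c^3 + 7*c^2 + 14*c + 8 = (c + 4)*(c^2 + 3*c + 2) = (c + 1)*(c + 4)*(c + 2)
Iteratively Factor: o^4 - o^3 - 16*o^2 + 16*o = (o + 4)*(o^3 - 5*o^2 + 4*o) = o*(o + 4)*(o^2 - 5*o + 4) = o*(o - 4)*(o + 4)*(o - 1)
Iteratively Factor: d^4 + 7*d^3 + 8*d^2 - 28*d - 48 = (d - 2)*(d^3 + 9*d^2 + 26*d + 24) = (d - 2)*(d + 4)*(d^2 + 5*d + 6) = (d - 2)*(d + 2)*(d + 4)*(d + 3)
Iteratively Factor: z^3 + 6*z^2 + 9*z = (z + 3)*(z^2 + 3*z) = z*(z + 3)*(z + 3)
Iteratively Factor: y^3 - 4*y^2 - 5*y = (y)*(y^2 - 4*y - 5) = y*(y - 5)*(y + 1)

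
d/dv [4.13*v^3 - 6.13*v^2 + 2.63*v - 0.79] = 12.39*v^2 - 12.26*v + 2.63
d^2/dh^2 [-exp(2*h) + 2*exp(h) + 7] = (2 - 4*exp(h))*exp(h)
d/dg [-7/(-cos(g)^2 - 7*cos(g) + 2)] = 7*(2*cos(g) + 7)*sin(g)/(cos(g)^2 + 7*cos(g) - 2)^2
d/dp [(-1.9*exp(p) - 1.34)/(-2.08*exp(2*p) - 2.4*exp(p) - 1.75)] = (-3.952*exp(2*p) - 5.5744*exp(p) + 0.109)*exp(p)/(4.3264*exp(4*p) + 9.984*exp(3*p) + 13.04*exp(2*p) + 8.4*exp(p) + 3.0625)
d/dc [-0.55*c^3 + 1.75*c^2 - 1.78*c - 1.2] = -1.65*c^2 + 3.5*c - 1.78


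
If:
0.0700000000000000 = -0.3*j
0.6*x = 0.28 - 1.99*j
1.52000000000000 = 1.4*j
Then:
No Solution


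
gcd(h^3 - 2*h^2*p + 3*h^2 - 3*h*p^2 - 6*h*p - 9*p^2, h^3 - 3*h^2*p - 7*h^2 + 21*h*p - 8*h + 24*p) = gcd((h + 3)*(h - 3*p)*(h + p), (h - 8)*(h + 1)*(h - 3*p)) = -h + 3*p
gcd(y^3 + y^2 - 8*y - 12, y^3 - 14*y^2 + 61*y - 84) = y - 3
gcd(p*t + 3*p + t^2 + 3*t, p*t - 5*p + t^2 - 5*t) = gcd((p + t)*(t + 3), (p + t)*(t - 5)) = p + t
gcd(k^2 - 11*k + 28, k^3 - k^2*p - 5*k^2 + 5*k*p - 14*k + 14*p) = k - 7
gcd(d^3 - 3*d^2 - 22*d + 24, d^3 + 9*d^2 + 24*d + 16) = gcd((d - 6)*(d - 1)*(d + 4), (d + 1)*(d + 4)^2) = d + 4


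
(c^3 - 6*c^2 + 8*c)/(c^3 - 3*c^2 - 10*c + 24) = c/(c + 3)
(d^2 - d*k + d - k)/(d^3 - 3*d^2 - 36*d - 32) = (d - k)/(d^2 - 4*d - 32)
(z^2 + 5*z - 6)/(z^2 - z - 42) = (z - 1)/(z - 7)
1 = 1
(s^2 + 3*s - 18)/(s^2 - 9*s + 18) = (s + 6)/(s - 6)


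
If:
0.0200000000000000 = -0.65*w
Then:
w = -0.03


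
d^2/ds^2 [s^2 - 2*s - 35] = 2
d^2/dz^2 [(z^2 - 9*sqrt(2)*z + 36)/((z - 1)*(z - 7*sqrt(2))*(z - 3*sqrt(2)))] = 2*(z^6 - 27*sqrt(2)*z^5 - 3*sqrt(2)*z^4 + 630*z^4 - 3881*sqrt(2)*z^3 + 68*z^3 - 288*sqrt(2)*z^2 + 26118*z^2 - 45306*sqrt(2)*z + 1080*z - 756*sqrt(2) + 63396)/(z^9 - 30*sqrt(2)*z^8 - 3*z^8 + 90*sqrt(2)*z^7 + 729*z^7 - 4610*sqrt(2)*z^6 - 2179*z^6 + 13590*sqrt(2)*z^5 + 32670*z^5 - 66480*sqrt(2)*z^4 - 92202*z^4 + 165564*z^3 + 163280*sqrt(2)*z^3 - 252756*z^2 - 158760*sqrt(2)*z^2 + 52920*sqrt(2)*z + 222264*z - 74088)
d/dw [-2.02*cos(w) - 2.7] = 2.02*sin(w)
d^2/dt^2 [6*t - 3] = 0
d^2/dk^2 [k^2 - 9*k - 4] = 2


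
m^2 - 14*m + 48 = (m - 8)*(m - 6)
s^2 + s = s*(s + 1)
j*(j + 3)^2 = j^3 + 6*j^2 + 9*j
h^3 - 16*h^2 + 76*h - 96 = (h - 8)*(h - 6)*(h - 2)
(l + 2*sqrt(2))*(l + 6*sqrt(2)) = l^2 + 8*sqrt(2)*l + 24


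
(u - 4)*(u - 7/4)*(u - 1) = u^3 - 27*u^2/4 + 51*u/4 - 7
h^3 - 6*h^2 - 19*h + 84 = (h - 7)*(h - 3)*(h + 4)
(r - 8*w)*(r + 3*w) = r^2 - 5*r*w - 24*w^2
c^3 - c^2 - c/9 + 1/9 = (c - 1)*(c - 1/3)*(c + 1/3)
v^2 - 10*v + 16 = (v - 8)*(v - 2)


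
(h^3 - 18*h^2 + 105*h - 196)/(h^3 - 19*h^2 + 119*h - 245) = (h - 4)/(h - 5)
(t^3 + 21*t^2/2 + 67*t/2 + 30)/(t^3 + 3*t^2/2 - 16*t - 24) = (t + 5)/(t - 4)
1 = 1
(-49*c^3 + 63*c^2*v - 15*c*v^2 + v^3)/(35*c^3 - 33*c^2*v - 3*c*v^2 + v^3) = (-7*c + v)/(5*c + v)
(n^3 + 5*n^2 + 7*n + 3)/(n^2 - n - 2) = (n^2 + 4*n + 3)/(n - 2)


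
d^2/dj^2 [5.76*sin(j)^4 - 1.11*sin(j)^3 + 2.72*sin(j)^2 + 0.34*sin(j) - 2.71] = -92.16*sin(j)^4 + 9.99*sin(j)^3 + 58.24*sin(j)^2 - 7.0*sin(j) + 5.44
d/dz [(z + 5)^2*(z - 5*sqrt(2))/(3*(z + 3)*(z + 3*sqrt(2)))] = (z + 5)*((-z + 5*sqrt(2))*(z + 3)*(z + 5) + (-z + 5*sqrt(2))*(z + 5)*(z + 3*sqrt(2)) + (z + 3)*(z + 3*sqrt(2))*(3*z - 10*sqrt(2) + 5))/(3*(z + 3)^2*(z + 3*sqrt(2))^2)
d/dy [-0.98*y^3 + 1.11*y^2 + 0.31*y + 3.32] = -2.94*y^2 + 2.22*y + 0.31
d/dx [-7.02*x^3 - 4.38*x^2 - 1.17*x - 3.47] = -21.06*x^2 - 8.76*x - 1.17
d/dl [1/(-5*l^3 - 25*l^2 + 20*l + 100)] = (3*l^2 + 10*l - 4)/(5*(l^3 + 5*l^2 - 4*l - 20)^2)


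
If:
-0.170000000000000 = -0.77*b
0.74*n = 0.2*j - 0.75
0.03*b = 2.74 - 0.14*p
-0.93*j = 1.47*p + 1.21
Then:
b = 0.22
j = -32.16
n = -9.71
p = 19.52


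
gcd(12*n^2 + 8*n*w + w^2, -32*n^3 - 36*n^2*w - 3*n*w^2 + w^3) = 1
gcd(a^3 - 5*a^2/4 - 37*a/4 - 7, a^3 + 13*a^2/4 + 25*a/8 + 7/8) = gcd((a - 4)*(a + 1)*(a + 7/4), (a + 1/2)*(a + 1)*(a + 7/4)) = a^2 + 11*a/4 + 7/4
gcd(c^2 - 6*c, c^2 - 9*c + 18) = c - 6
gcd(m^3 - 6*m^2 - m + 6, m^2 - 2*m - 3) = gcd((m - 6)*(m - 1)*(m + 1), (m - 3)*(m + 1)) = m + 1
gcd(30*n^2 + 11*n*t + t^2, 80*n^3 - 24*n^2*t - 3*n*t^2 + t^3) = 5*n + t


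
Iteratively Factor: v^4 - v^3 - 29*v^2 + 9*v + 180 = (v - 3)*(v^3 + 2*v^2 - 23*v - 60) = (v - 3)*(v + 4)*(v^2 - 2*v - 15) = (v - 3)*(v + 3)*(v + 4)*(v - 5)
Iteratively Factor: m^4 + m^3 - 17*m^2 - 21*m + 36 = (m - 4)*(m^3 + 5*m^2 + 3*m - 9) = (m - 4)*(m + 3)*(m^2 + 2*m - 3) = (m - 4)*(m + 3)^2*(m - 1)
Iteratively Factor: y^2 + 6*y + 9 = (y + 3)*(y + 3)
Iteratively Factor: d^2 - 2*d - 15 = (d - 5)*(d + 3)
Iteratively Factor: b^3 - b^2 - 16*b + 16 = (b + 4)*(b^2 - 5*b + 4) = (b - 1)*(b + 4)*(b - 4)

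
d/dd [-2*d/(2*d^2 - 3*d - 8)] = 4*(d^2 + 4)/(4*d^4 - 12*d^3 - 23*d^2 + 48*d + 64)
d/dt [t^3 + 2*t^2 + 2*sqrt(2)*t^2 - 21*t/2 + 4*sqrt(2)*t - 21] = 3*t^2 + 4*t + 4*sqrt(2)*t - 21/2 + 4*sqrt(2)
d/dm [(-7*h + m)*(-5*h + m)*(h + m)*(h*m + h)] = h*(35*h^3 + 46*h^2*m + 23*h^2 - 33*h*m^2 - 22*h*m + 4*m^3 + 3*m^2)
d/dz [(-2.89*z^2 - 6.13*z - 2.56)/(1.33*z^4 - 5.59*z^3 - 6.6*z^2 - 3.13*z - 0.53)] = (7.6874*z^5 + 8.3036*z^4 - 54.9142*z^3 - 74.3435*z^2 - 30.7286*z - 4.7639)/(1.7689*z^8 - 14.8694*z^7 + 13.6921*z^6 + 65.4622*z^5 + 77.1436*z^4 + 47.2414*z^3 + 16.7929*z^2 + 3.3178*z + 0.2809)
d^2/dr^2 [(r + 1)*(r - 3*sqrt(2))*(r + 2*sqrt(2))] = 6*r - 2*sqrt(2) + 2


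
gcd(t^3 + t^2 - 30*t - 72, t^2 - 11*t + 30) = t - 6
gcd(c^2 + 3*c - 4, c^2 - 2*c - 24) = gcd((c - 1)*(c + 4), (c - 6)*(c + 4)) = c + 4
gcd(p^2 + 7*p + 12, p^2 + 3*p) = p + 3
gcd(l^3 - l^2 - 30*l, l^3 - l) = l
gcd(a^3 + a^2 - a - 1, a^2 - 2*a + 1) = a - 1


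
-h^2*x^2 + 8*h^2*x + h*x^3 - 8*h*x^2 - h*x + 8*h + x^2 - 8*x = (-h + x)*(x - 8)*(h*x + 1)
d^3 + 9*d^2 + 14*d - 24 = (d - 1)*(d + 4)*(d + 6)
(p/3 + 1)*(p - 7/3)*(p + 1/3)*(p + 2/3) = p^4/3 + 5*p^3/9 - 55*p^2/27 - 185*p/81 - 14/27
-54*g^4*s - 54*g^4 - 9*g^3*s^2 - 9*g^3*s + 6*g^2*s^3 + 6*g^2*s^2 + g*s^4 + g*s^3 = (-3*g + s)*(3*g + s)*(6*g + s)*(g*s + g)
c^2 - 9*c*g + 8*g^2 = (c - 8*g)*(c - g)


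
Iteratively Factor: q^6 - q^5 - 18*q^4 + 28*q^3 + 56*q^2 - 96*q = (q - 2)*(q^5 + q^4 - 16*q^3 - 4*q^2 + 48*q) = (q - 2)^2*(q^4 + 3*q^3 - 10*q^2 - 24*q) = (q - 2)^2*(q + 4)*(q^3 - q^2 - 6*q) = (q - 2)^2*(q + 2)*(q + 4)*(q^2 - 3*q) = q*(q - 2)^2*(q + 2)*(q + 4)*(q - 3)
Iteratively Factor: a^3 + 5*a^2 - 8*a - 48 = (a + 4)*(a^2 + a - 12) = (a - 3)*(a + 4)*(a + 4)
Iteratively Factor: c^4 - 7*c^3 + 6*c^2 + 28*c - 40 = (c - 2)*(c^3 - 5*c^2 - 4*c + 20) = (c - 2)^2*(c^2 - 3*c - 10) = (c - 5)*(c - 2)^2*(c + 2)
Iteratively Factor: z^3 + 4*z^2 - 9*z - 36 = (z + 3)*(z^2 + z - 12) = (z - 3)*(z + 3)*(z + 4)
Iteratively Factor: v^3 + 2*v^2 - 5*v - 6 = (v + 3)*(v^2 - v - 2) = (v + 1)*(v + 3)*(v - 2)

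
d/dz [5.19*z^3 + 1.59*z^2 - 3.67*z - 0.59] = 15.57*z^2 + 3.18*z - 3.67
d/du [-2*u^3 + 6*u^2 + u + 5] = -6*u^2 + 12*u + 1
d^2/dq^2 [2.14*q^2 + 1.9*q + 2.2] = 4.28000000000000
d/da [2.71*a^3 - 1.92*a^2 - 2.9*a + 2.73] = 8.13*a^2 - 3.84*a - 2.9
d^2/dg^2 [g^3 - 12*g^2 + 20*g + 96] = 6*g - 24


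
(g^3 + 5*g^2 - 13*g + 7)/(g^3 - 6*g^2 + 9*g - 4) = (g + 7)/(g - 4)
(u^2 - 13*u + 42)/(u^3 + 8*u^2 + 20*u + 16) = (u^2 - 13*u + 42)/(u^3 + 8*u^2 + 20*u + 16)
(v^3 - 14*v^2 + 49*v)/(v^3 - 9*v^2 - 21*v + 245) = v/(v + 5)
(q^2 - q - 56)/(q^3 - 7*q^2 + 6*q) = (q^2 - q - 56)/(q*(q^2 - 7*q + 6))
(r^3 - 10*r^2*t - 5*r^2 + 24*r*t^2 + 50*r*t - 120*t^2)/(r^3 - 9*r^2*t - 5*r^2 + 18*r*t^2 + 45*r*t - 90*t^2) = (r - 4*t)/(r - 3*t)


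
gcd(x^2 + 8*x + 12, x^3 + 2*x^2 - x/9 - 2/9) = x + 2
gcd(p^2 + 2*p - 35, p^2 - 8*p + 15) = p - 5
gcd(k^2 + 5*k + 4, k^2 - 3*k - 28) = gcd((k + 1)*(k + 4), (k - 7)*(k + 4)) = k + 4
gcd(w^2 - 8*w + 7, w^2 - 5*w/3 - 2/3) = 1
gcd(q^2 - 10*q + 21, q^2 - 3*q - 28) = q - 7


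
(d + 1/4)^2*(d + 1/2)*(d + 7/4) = d^4 + 11*d^3/4 + 33*d^2/16 + 37*d/64 + 7/128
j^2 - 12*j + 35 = (j - 7)*(j - 5)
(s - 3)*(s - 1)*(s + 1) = s^3 - 3*s^2 - s + 3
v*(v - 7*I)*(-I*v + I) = -I*v^3 - 7*v^2 + I*v^2 + 7*v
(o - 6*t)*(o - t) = o^2 - 7*o*t + 6*t^2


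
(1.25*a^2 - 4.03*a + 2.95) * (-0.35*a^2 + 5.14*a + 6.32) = -0.4375*a^4 + 7.8355*a^3 - 13.8467*a^2 - 10.3066*a + 18.644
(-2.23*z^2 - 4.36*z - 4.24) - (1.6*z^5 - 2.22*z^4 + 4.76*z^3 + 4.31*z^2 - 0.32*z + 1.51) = -1.6*z^5 + 2.22*z^4 - 4.76*z^3 - 6.54*z^2 - 4.04*z - 5.75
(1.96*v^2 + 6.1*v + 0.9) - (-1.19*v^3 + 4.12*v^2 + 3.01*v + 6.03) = 1.19*v^3 - 2.16*v^2 + 3.09*v - 5.13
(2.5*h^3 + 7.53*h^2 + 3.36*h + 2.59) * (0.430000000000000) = 1.075*h^3 + 3.2379*h^2 + 1.4448*h + 1.1137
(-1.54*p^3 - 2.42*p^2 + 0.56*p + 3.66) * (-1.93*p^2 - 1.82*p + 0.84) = 2.9722*p^5 + 7.4734*p^4 + 2.03*p^3 - 10.1158*p^2 - 6.1908*p + 3.0744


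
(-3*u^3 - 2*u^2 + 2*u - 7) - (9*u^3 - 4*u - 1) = -12*u^3 - 2*u^2 + 6*u - 6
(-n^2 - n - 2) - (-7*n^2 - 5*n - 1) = 6*n^2 + 4*n - 1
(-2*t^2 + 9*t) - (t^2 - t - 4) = -3*t^2 + 10*t + 4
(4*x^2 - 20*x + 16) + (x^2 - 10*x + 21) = 5*x^2 - 30*x + 37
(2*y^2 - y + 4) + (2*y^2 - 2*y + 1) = 4*y^2 - 3*y + 5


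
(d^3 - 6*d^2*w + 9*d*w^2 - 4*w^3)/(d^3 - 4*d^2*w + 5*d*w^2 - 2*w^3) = (-d + 4*w)/(-d + 2*w)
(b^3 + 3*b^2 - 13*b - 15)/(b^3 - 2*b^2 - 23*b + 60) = (b + 1)/(b - 4)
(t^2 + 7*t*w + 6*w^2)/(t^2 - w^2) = (t + 6*w)/(t - w)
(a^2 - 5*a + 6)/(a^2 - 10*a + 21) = (a - 2)/(a - 7)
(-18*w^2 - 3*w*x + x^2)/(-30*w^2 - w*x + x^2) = (3*w + x)/(5*w + x)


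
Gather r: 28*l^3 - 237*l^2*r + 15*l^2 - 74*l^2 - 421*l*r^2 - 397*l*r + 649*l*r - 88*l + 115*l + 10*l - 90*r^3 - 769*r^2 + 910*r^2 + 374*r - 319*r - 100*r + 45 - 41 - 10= 28*l^3 - 59*l^2 + 37*l - 90*r^3 + r^2*(141 - 421*l) + r*(-237*l^2 + 252*l - 45) - 6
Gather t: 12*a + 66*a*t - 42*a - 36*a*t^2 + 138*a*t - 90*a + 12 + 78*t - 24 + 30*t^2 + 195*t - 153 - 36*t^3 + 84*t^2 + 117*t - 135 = -120*a - 36*t^3 + t^2*(114 - 36*a) + t*(204*a + 390) - 300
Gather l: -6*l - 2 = -6*l - 2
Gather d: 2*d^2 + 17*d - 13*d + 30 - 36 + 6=2*d^2 + 4*d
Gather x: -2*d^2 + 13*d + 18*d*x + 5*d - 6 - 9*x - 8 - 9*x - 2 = -2*d^2 + 18*d + x*(18*d - 18) - 16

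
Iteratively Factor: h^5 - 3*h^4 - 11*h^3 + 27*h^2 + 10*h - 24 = (h + 1)*(h^4 - 4*h^3 - 7*h^2 + 34*h - 24) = (h - 4)*(h + 1)*(h^3 - 7*h + 6) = (h - 4)*(h - 1)*(h + 1)*(h^2 + h - 6) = (h - 4)*(h - 1)*(h + 1)*(h + 3)*(h - 2)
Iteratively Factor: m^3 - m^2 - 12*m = (m + 3)*(m^2 - 4*m) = (m - 4)*(m + 3)*(m)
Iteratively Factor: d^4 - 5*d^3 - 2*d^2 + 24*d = (d - 3)*(d^3 - 2*d^2 - 8*d) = (d - 4)*(d - 3)*(d^2 + 2*d) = (d - 4)*(d - 3)*(d + 2)*(d)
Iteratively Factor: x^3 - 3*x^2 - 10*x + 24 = (x - 4)*(x^2 + x - 6) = (x - 4)*(x - 2)*(x + 3)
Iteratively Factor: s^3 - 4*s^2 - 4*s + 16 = (s - 4)*(s^2 - 4) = (s - 4)*(s - 2)*(s + 2)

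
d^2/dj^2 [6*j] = 0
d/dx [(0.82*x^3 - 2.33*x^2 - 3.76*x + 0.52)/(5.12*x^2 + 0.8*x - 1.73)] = (4.1984*x^4 + 1.312*x^3 + 13.1314*x^2 + 2.737*x + 6.0888)/(26.2144*x^4 + 8.192*x^3 - 17.0752*x^2 - 2.768*x + 2.9929)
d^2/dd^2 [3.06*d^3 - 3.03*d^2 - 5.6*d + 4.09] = 18.36*d - 6.06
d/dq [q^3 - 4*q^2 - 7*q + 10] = 3*q^2 - 8*q - 7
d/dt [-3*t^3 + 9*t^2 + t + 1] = -9*t^2 + 18*t + 1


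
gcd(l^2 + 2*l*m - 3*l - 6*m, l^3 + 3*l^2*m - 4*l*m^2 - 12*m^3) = l + 2*m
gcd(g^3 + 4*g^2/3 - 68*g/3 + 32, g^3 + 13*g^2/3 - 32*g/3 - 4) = g^2 + 4*g - 12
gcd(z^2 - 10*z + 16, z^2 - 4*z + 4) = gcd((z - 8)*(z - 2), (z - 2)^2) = z - 2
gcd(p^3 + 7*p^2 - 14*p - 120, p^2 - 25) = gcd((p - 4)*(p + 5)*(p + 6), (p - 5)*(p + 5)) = p + 5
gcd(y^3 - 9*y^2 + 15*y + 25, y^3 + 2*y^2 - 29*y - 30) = y^2 - 4*y - 5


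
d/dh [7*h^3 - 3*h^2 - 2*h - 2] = 21*h^2 - 6*h - 2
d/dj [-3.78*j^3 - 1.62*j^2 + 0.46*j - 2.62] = -11.34*j^2 - 3.24*j + 0.46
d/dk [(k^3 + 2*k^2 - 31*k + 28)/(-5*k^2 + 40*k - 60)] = (-k^4 + 16*k^3 - 51*k^2 + 8*k + 148)/(5*(k^4 - 16*k^3 + 88*k^2 - 192*k + 144))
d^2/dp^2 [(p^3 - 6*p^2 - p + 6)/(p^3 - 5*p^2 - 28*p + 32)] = 2*(-p^3 + 78*p^2 - 408*p + 1376)/(p^6 - 12*p^5 - 48*p^4 + 704*p^3 + 1536*p^2 - 12288*p - 32768)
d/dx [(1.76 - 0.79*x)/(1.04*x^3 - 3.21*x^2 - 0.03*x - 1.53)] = (1.6432*x^3 - 8.0271*x^2 + 11.2992*x + 1.2615)/(1.0816*x^6 - 6.6768*x^5 + 10.2417*x^4 - 2.9898*x^3 + 9.8235*x^2 + 0.0918*x + 2.3409)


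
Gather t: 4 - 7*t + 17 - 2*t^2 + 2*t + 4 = -2*t^2 - 5*t + 25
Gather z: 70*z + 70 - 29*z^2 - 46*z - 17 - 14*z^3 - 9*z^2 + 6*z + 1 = -14*z^3 - 38*z^2 + 30*z + 54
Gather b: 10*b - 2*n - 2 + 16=10*b - 2*n + 14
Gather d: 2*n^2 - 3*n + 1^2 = 2*n^2 - 3*n + 1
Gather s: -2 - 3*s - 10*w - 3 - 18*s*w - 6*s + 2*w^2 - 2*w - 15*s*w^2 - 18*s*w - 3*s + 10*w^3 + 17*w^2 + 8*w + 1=s*(-15*w^2 - 36*w - 12) + 10*w^3 + 19*w^2 - 4*w - 4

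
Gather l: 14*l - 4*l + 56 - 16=10*l + 40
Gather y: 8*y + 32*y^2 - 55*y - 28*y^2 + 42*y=4*y^2 - 5*y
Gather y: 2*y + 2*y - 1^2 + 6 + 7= 4*y + 12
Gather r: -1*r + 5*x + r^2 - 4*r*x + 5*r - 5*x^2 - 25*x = r^2 + r*(4 - 4*x) - 5*x^2 - 20*x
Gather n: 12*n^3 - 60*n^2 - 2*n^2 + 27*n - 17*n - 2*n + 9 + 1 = 12*n^3 - 62*n^2 + 8*n + 10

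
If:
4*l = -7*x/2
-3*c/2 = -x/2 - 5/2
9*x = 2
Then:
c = 47/27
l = -7/36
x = 2/9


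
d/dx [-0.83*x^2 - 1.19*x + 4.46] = -1.66*x - 1.19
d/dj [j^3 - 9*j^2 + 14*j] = 3*j^2 - 18*j + 14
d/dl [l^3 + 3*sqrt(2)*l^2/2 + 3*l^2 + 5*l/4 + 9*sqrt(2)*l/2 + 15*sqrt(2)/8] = 3*l^2 + 3*sqrt(2)*l + 6*l + 5/4 + 9*sqrt(2)/2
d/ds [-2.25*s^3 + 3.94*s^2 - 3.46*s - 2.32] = -6.75*s^2 + 7.88*s - 3.46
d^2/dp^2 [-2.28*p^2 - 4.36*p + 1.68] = -4.56000000000000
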